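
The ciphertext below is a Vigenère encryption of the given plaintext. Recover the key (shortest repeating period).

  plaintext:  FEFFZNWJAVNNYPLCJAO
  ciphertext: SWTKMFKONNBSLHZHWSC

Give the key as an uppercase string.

  i= 0: S-F = 13 → N
  i= 1: W-E = 18 → S
  i= 2: T-F = 14 → O
  i= 3: K-F =  5 → F
  i= 4: M-Z = 13 → N
  i= 5: F-N = 18 → S
  i= 6: K-W = 14 → O
  i= 7: O-J =  5 → F
  i= 8: N-A = 13 → N
  i= 9: N-V = 18 → S
  i=10: B-N = 14 → O
  i=11: S-N =  5 → F
  i=12: L-Y = 13 → N
  i=13: H-P = 18 → S
  i=14: Z-L = 14 → O
  i=15: H-C =  5 → F
  i=16: W-J = 13 → N
  i=17: S-A = 18 → S
  i=18: C-O = 14 → O
  shifts repeat with period 4: NSOF

NSOF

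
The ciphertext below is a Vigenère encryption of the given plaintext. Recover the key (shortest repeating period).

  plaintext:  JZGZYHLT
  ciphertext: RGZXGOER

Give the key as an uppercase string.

IHTY

  i= 0: R-J =  8 → I
  i= 1: G-Z =  7 → H
  i= 2: Z-G = 19 → T
  i= 3: X-Z = 24 → Y
  i= 4: G-Y =  8 → I
  i= 5: O-H =  7 → H
  i= 6: E-L = 19 → T
  i= 7: R-T = 24 → Y
  shifts repeat with period 4: IHTY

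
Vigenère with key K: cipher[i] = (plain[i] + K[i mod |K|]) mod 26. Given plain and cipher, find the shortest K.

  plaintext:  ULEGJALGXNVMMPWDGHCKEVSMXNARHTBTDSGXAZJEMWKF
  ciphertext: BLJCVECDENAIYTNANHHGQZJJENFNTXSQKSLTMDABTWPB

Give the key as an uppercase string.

  i= 0: B-U =  7 → H
  i= 1: L-L =  0 → A
  i= 2: J-E =  5 → F
  i= 3: C-G = 22 → W
  i= 4: V-J = 12 → M
  i= 5: E-A =  4 → E
  i= 6: C-L = 17 → R
  i= 7: D-G = 23 → X
  i= 8: E-X =  7 → H
  i= 9: N-N =  0 → A
  i=10: A-V =  5 → F
  i=11: I-M = 22 → W
  i=12: Y-M = 12 → M
  i=13: T-P =  4 → E
  i=14: N-W = 17 → R
  i=15: A-D = 23 → X
  i=16: N-G =  7 → H
  i=17: H-H =  0 → A
  i=18: H-C =  5 → F
  i=19: G-K = 22 → W
  i=20: Q-E = 12 → M
  i=21: Z-V =  4 → E
  i=22: J-S = 17 → R
  i=23: J-M = 23 → X
  i=24: E-X =  7 → H
  i=25: N-N =  0 → A
  i=26: F-A =  5 → F
  i=27: N-R = 22 → W
  i=28: T-H = 12 → M
  i=29: X-T =  4 → E
  i=30: S-B = 17 → R
  i=31: Q-T = 23 → X
  i=32: K-D =  7 → H
  i=33: S-S =  0 → A
  i=34: L-G =  5 → F
  i=35: T-X = 22 → W
  i=36: M-A = 12 → M
  i=37: D-Z =  4 → E
  i=38: A-J = 17 → R
  i=39: B-E = 23 → X
  i=40: T-M =  7 → H
  i=41: W-W =  0 → A
  i=42: P-K =  5 → F
  i=43: B-F = 22 → W
  shifts repeat with period 8: HAFWMERX

HAFWMERX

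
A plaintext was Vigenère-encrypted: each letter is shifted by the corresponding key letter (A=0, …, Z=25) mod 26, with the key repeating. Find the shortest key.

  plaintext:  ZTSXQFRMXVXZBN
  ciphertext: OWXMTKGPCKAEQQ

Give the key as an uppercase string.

  i= 0: O-Z = 15 → P
  i= 1: W-T =  3 → D
  i= 2: X-S =  5 → F
  i= 3: M-X = 15 → P
  i= 4: T-Q =  3 → D
  i= 5: K-F =  5 → F
  i= 6: G-R = 15 → P
  i= 7: P-M =  3 → D
  i= 8: C-X =  5 → F
  i= 9: K-V = 15 → P
  i=10: A-X =  3 → D
  i=11: E-Z =  5 → F
  i=12: Q-B = 15 → P
  i=13: Q-N =  3 → D
  shifts repeat with period 3: PDF

PDF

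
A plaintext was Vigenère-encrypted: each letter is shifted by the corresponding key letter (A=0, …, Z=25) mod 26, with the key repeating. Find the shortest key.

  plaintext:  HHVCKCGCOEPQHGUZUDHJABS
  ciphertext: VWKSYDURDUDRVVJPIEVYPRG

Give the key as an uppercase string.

OPPQOB

  i= 0: V-H = 14 → O
  i= 1: W-H = 15 → P
  i= 2: K-V = 15 → P
  i= 3: S-C = 16 → Q
  i= 4: Y-K = 14 → O
  i= 5: D-C =  1 → B
  i= 6: U-G = 14 → O
  i= 7: R-C = 15 → P
  i= 8: D-O = 15 → P
  i= 9: U-E = 16 → Q
  i=10: D-P = 14 → O
  i=11: R-Q =  1 → B
  i=12: V-H = 14 → O
  i=13: V-G = 15 → P
  i=14: J-U = 15 → P
  i=15: P-Z = 16 → Q
  i=16: I-U = 14 → O
  i=17: E-D =  1 → B
  i=18: V-H = 14 → O
  i=19: Y-J = 15 → P
  i=20: P-A = 15 → P
  i=21: R-B = 16 → Q
  i=22: G-S = 14 → O
  shifts repeat with period 6: OPPQOB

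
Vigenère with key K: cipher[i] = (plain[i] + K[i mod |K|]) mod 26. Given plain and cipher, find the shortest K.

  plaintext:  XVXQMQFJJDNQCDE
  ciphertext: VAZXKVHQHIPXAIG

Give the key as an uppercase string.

  i= 0: V-X = 24 → Y
  i= 1: A-V =  5 → F
  i= 2: Z-X =  2 → C
  i= 3: X-Q =  7 → H
  i= 4: K-M = 24 → Y
  i= 5: V-Q =  5 → F
  i= 6: H-F =  2 → C
  i= 7: Q-J =  7 → H
  i= 8: H-J = 24 → Y
  i= 9: I-D =  5 → F
  i=10: P-N =  2 → C
  i=11: X-Q =  7 → H
  i=12: A-C = 24 → Y
  i=13: I-D =  5 → F
  i=14: G-E =  2 → C
  shifts repeat with period 4: YFCH

YFCH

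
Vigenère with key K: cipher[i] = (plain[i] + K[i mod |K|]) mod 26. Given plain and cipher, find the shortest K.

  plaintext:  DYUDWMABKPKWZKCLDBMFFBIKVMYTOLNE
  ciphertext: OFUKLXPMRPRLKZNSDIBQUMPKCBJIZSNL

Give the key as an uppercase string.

  i= 0: O-D = 11 → L
  i= 1: F-Y =  7 → H
  i= 2: U-U =  0 → A
  i= 3: K-D =  7 → H
  i= 4: L-W = 15 → P
  i= 5: X-M = 11 → L
  i= 6: P-A = 15 → P
  i= 7: M-B = 11 → L
  i= 8: R-K =  7 → H
  i= 9: P-P =  0 → A
  i=10: R-K =  7 → H
  i=11: L-W = 15 → P
  i=12: K-Z = 11 → L
  i=13: Z-K = 15 → P
  i=14: N-C = 11 → L
  i=15: S-L =  7 → H
  i=16: D-D =  0 → A
  i=17: I-B =  7 → H
  i=18: B-M = 15 → P
  i=19: Q-F = 11 → L
  i=20: U-F = 15 → P
  i=21: M-B = 11 → L
  i=22: P-I =  7 → H
  i=23: K-K =  0 → A
  i=24: C-V =  7 → H
  i=25: B-M = 15 → P
  i=26: J-Y = 11 → L
  i=27: I-T = 15 → P
  i=28: Z-O = 11 → L
  i=29: S-L =  7 → H
  i=30: N-N =  0 → A
  i=31: L-E =  7 → H
  shifts repeat with period 7: LHAHPLP

LHAHPLP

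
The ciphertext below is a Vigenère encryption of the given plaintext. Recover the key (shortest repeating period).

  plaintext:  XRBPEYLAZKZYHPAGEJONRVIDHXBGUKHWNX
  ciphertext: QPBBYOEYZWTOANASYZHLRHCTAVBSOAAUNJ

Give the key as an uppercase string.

  i= 0: Q-X = 19 → T
  i= 1: P-R = 24 → Y
  i= 2: B-B =  0 → A
  i= 3: B-P = 12 → M
  i= 4: Y-E = 20 → U
  i= 5: O-Y = 16 → Q
  i= 6: E-L = 19 → T
  i= 7: Y-A = 24 → Y
  i= 8: Z-Z =  0 → A
  i= 9: W-K = 12 → M
  i=10: T-Z = 20 → U
  i=11: O-Y = 16 → Q
  i=12: A-H = 19 → T
  i=13: N-P = 24 → Y
  i=14: A-A =  0 → A
  i=15: S-G = 12 → M
  i=16: Y-E = 20 → U
  i=17: Z-J = 16 → Q
  i=18: H-O = 19 → T
  i=19: L-N = 24 → Y
  i=20: R-R =  0 → A
  i=21: H-V = 12 → M
  i=22: C-I = 20 → U
  i=23: T-D = 16 → Q
  i=24: A-H = 19 → T
  i=25: V-X = 24 → Y
  i=26: B-B =  0 → A
  i=27: S-G = 12 → M
  i=28: O-U = 20 → U
  i=29: A-K = 16 → Q
  i=30: A-H = 19 → T
  i=31: U-W = 24 → Y
  i=32: N-N =  0 → A
  i=33: J-X = 12 → M
  shifts repeat with period 6: TYAMUQ

TYAMUQ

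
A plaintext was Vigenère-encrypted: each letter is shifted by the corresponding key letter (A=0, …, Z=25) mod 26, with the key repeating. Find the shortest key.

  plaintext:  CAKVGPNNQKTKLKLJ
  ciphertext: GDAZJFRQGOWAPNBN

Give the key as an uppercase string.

EDQ

  i= 0: G-C =  4 → E
  i= 1: D-A =  3 → D
  i= 2: A-K = 16 → Q
  i= 3: Z-V =  4 → E
  i= 4: J-G =  3 → D
  i= 5: F-P = 16 → Q
  i= 6: R-N =  4 → E
  i= 7: Q-N =  3 → D
  i= 8: G-Q = 16 → Q
  i= 9: O-K =  4 → E
  i=10: W-T =  3 → D
  i=11: A-K = 16 → Q
  i=12: P-L =  4 → E
  i=13: N-K =  3 → D
  i=14: B-L = 16 → Q
  i=15: N-J =  4 → E
  shifts repeat with period 3: EDQ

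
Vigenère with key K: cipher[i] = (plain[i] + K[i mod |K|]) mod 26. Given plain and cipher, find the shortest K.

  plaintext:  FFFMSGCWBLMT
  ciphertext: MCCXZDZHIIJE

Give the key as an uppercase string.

HXXL

  i= 0: M-F =  7 → H
  i= 1: C-F = 23 → X
  i= 2: C-F = 23 → X
  i= 3: X-M = 11 → L
  i= 4: Z-S =  7 → H
  i= 5: D-G = 23 → X
  i= 6: Z-C = 23 → X
  i= 7: H-W = 11 → L
  i= 8: I-B =  7 → H
  i= 9: I-L = 23 → X
  i=10: J-M = 23 → X
  i=11: E-T = 11 → L
  shifts repeat with period 4: HXXL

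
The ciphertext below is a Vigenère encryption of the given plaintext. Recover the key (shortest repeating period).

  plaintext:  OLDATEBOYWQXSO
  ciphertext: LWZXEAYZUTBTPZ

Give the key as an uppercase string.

XLW

  i= 0: L-O = 23 → X
  i= 1: W-L = 11 → L
  i= 2: Z-D = 22 → W
  i= 3: X-A = 23 → X
  i= 4: E-T = 11 → L
  i= 5: A-E = 22 → W
  i= 6: Y-B = 23 → X
  i= 7: Z-O = 11 → L
  i= 8: U-Y = 22 → W
  i= 9: T-W = 23 → X
  i=10: B-Q = 11 → L
  i=11: T-X = 22 → W
  i=12: P-S = 23 → X
  i=13: Z-O = 11 → L
  shifts repeat with period 3: XLW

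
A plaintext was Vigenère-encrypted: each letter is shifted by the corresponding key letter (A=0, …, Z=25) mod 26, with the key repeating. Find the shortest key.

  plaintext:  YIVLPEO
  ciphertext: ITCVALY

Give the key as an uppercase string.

KLH

  i= 0: I-Y = 10 → K
  i= 1: T-I = 11 → L
  i= 2: C-V =  7 → H
  i= 3: V-L = 10 → K
  i= 4: A-P = 11 → L
  i= 5: L-E =  7 → H
  i= 6: Y-O = 10 → K
  shifts repeat with period 3: KLH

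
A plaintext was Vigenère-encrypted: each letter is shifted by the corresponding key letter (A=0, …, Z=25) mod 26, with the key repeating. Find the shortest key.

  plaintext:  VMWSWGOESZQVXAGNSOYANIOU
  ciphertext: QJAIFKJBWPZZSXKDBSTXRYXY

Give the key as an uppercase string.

  i= 0: Q-V = 21 → V
  i= 1: J-M = 23 → X
  i= 2: A-W =  4 → E
  i= 3: I-S = 16 → Q
  i= 4: F-W =  9 → J
  i= 5: K-G =  4 → E
  i= 6: J-O = 21 → V
  i= 7: B-E = 23 → X
  i= 8: W-S =  4 → E
  i= 9: P-Z = 16 → Q
  i=10: Z-Q =  9 → J
  i=11: Z-V =  4 → E
  i=12: S-X = 21 → V
  i=13: X-A = 23 → X
  i=14: K-G =  4 → E
  i=15: D-N = 16 → Q
  i=16: B-S =  9 → J
  i=17: S-O =  4 → E
  i=18: T-Y = 21 → V
  i=19: X-A = 23 → X
  i=20: R-N =  4 → E
  i=21: Y-I = 16 → Q
  i=22: X-O =  9 → J
  i=23: Y-U =  4 → E
  shifts repeat with period 6: VXEQJE

VXEQJE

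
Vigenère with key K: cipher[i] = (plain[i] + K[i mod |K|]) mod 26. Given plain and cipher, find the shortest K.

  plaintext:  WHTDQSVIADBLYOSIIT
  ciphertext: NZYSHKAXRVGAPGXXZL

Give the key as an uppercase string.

  i= 0: N-W = 17 → R
  i= 1: Z-H = 18 → S
  i= 2: Y-T =  5 → F
  i= 3: S-D = 15 → P
  i= 4: H-Q = 17 → R
  i= 5: K-S = 18 → S
  i= 6: A-V =  5 → F
  i= 7: X-I = 15 → P
  i= 8: R-A = 17 → R
  i= 9: V-D = 18 → S
  i=10: G-B =  5 → F
  i=11: A-L = 15 → P
  i=12: P-Y = 17 → R
  i=13: G-O = 18 → S
  i=14: X-S =  5 → F
  i=15: X-I = 15 → P
  i=16: Z-I = 17 → R
  i=17: L-T = 18 → S
  shifts repeat with period 4: RSFP

RSFP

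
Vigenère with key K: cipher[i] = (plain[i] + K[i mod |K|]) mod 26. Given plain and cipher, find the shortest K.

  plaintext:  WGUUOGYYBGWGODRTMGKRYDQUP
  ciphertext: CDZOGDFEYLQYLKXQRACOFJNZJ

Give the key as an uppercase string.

GXFUSXH

  i= 0: C-W =  6 → G
  i= 1: D-G = 23 → X
  i= 2: Z-U =  5 → F
  i= 3: O-U = 20 → U
  i= 4: G-O = 18 → S
  i= 5: D-G = 23 → X
  i= 6: F-Y =  7 → H
  i= 7: E-Y =  6 → G
  i= 8: Y-B = 23 → X
  i= 9: L-G =  5 → F
  i=10: Q-W = 20 → U
  i=11: Y-G = 18 → S
  i=12: L-O = 23 → X
  i=13: K-D =  7 → H
  i=14: X-R =  6 → G
  i=15: Q-T = 23 → X
  i=16: R-M =  5 → F
  i=17: A-G = 20 → U
  i=18: C-K = 18 → S
  i=19: O-R = 23 → X
  i=20: F-Y =  7 → H
  i=21: J-D =  6 → G
  i=22: N-Q = 23 → X
  i=23: Z-U =  5 → F
  i=24: J-P = 20 → U
  shifts repeat with period 7: GXFUSXH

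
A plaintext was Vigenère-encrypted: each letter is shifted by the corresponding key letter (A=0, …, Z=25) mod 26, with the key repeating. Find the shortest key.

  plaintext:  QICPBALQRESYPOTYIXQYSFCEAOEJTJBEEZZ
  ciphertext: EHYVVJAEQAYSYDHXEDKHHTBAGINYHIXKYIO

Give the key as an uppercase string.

  i= 0: E-Q = 14 → O
  i= 1: H-I = 25 → Z
  i= 2: Y-C = 22 → W
  i= 3: V-P =  6 → G
  i= 4: V-B = 20 → U
  i= 5: J-A =  9 → J
  i= 6: A-L = 15 → P
  i= 7: E-Q = 14 → O
  i= 8: Q-R = 25 → Z
  i= 9: A-E = 22 → W
  i=10: Y-S =  6 → G
  i=11: S-Y = 20 → U
  i=12: Y-P =  9 → J
  i=13: D-O = 15 → P
  i=14: H-T = 14 → O
  i=15: X-Y = 25 → Z
  i=16: E-I = 22 → W
  i=17: D-X =  6 → G
  i=18: K-Q = 20 → U
  i=19: H-Y =  9 → J
  i=20: H-S = 15 → P
  i=21: T-F = 14 → O
  i=22: B-C = 25 → Z
  i=23: A-E = 22 → W
  i=24: G-A =  6 → G
  i=25: I-O = 20 → U
  i=26: N-E =  9 → J
  i=27: Y-J = 15 → P
  i=28: H-T = 14 → O
  i=29: I-J = 25 → Z
  i=30: X-B = 22 → W
  i=31: K-E =  6 → G
  i=32: Y-E = 20 → U
  i=33: I-Z =  9 → J
  i=34: O-Z = 15 → P
  shifts repeat with period 7: OZWGUJP

OZWGUJP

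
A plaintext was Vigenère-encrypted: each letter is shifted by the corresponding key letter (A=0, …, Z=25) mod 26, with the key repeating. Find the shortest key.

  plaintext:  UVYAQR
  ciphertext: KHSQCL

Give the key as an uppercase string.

QMU

  i= 0: K-U = 16 → Q
  i= 1: H-V = 12 → M
  i= 2: S-Y = 20 → U
  i= 3: Q-A = 16 → Q
  i= 4: C-Q = 12 → M
  i= 5: L-R = 20 → U
  shifts repeat with period 3: QMU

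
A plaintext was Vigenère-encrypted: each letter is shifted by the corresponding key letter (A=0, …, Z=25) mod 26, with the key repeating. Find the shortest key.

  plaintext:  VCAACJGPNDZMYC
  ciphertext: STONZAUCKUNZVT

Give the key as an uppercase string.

XRON

  i= 0: S-V = 23 → X
  i= 1: T-C = 17 → R
  i= 2: O-A = 14 → O
  i= 3: N-A = 13 → N
  i= 4: Z-C = 23 → X
  i= 5: A-J = 17 → R
  i= 6: U-G = 14 → O
  i= 7: C-P = 13 → N
  i= 8: K-N = 23 → X
  i= 9: U-D = 17 → R
  i=10: N-Z = 14 → O
  i=11: Z-M = 13 → N
  i=12: V-Y = 23 → X
  i=13: T-C = 17 → R
  shifts repeat with period 4: XRON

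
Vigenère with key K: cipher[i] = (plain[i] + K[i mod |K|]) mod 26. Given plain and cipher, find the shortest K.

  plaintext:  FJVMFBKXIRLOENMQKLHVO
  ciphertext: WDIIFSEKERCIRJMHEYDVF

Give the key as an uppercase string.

RUNWA

  i= 0: W-F = 17 → R
  i= 1: D-J = 20 → U
  i= 2: I-V = 13 → N
  i= 3: I-M = 22 → W
  i= 4: F-F =  0 → A
  i= 5: S-B = 17 → R
  i= 6: E-K = 20 → U
  i= 7: K-X = 13 → N
  i= 8: E-I = 22 → W
  i= 9: R-R =  0 → A
  i=10: C-L = 17 → R
  i=11: I-O = 20 → U
  i=12: R-E = 13 → N
  i=13: J-N = 22 → W
  i=14: M-M =  0 → A
  i=15: H-Q = 17 → R
  i=16: E-K = 20 → U
  i=17: Y-L = 13 → N
  i=18: D-H = 22 → W
  i=19: V-V =  0 → A
  i=20: F-O = 17 → R
  shifts repeat with period 5: RUNWA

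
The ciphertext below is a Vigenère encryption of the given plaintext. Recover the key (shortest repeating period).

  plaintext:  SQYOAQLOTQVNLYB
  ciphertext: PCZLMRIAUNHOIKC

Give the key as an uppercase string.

XMB

  i= 0: P-S = 23 → X
  i= 1: C-Q = 12 → M
  i= 2: Z-Y =  1 → B
  i= 3: L-O = 23 → X
  i= 4: M-A = 12 → M
  i= 5: R-Q =  1 → B
  i= 6: I-L = 23 → X
  i= 7: A-O = 12 → M
  i= 8: U-T =  1 → B
  i= 9: N-Q = 23 → X
  i=10: H-V = 12 → M
  i=11: O-N =  1 → B
  i=12: I-L = 23 → X
  i=13: K-Y = 12 → M
  i=14: C-B =  1 → B
  shifts repeat with period 3: XMB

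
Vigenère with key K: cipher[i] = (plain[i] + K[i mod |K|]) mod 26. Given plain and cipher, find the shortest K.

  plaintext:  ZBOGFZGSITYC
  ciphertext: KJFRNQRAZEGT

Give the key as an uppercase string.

  i= 0: K-Z = 11 → L
  i= 1: J-B =  8 → I
  i= 2: F-O = 17 → R
  i= 3: R-G = 11 → L
  i= 4: N-F =  8 → I
  i= 5: Q-Z = 17 → R
  i= 6: R-G = 11 → L
  i= 7: A-S =  8 → I
  i= 8: Z-I = 17 → R
  i= 9: E-T = 11 → L
  i=10: G-Y =  8 → I
  i=11: T-C = 17 → R
  shifts repeat with period 3: LIR

LIR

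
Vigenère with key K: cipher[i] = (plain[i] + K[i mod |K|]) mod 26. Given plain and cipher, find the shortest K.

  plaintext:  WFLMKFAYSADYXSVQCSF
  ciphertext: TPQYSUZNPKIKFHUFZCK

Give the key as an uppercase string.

  i= 0: T-W = 23 → X
  i= 1: P-F = 10 → K
  i= 2: Q-L =  5 → F
  i= 3: Y-M = 12 → M
  i= 4: S-K =  8 → I
  i= 5: U-F = 15 → P
  i= 6: Z-A = 25 → Z
  i= 7: N-Y = 15 → P
  i= 8: P-S = 23 → X
  i= 9: K-A = 10 → K
  i=10: I-D =  5 → F
  i=11: K-Y = 12 → M
  i=12: F-X =  8 → I
  i=13: H-S = 15 → P
  i=14: U-V = 25 → Z
  i=15: F-Q = 15 → P
  i=16: Z-C = 23 → X
  i=17: C-S = 10 → K
  i=18: K-F =  5 → F
  shifts repeat with period 8: XKFMIPZP

XKFMIPZP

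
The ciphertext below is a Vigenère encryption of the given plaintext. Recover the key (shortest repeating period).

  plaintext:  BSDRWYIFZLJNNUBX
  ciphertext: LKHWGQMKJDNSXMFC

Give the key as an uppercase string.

  i= 0: L-B = 10 → K
  i= 1: K-S = 18 → S
  i= 2: H-D =  4 → E
  i= 3: W-R =  5 → F
  i= 4: G-W = 10 → K
  i= 5: Q-Y = 18 → S
  i= 6: M-I =  4 → E
  i= 7: K-F =  5 → F
  i= 8: J-Z = 10 → K
  i= 9: D-L = 18 → S
  i=10: N-J =  4 → E
  i=11: S-N =  5 → F
  i=12: X-N = 10 → K
  i=13: M-U = 18 → S
  i=14: F-B =  4 → E
  i=15: C-X =  5 → F
  shifts repeat with period 4: KSEF

KSEF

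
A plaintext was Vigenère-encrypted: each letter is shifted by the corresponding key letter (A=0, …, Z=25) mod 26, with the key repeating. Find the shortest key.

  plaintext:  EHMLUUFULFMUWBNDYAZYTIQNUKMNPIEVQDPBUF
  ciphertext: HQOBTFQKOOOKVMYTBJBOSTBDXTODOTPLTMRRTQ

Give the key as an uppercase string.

DJCQZLLQ

  i= 0: H-E =  3 → D
  i= 1: Q-H =  9 → J
  i= 2: O-M =  2 → C
  i= 3: B-L = 16 → Q
  i= 4: T-U = 25 → Z
  i= 5: F-U = 11 → L
  i= 6: Q-F = 11 → L
  i= 7: K-U = 16 → Q
  i= 8: O-L =  3 → D
  i= 9: O-F =  9 → J
  i=10: O-M =  2 → C
  i=11: K-U = 16 → Q
  i=12: V-W = 25 → Z
  i=13: M-B = 11 → L
  i=14: Y-N = 11 → L
  i=15: T-D = 16 → Q
  i=16: B-Y =  3 → D
  i=17: J-A =  9 → J
  i=18: B-Z =  2 → C
  i=19: O-Y = 16 → Q
  i=20: S-T = 25 → Z
  i=21: T-I = 11 → L
  i=22: B-Q = 11 → L
  i=23: D-N = 16 → Q
  i=24: X-U =  3 → D
  i=25: T-K =  9 → J
  i=26: O-M =  2 → C
  i=27: D-N = 16 → Q
  i=28: O-P = 25 → Z
  i=29: T-I = 11 → L
  i=30: P-E = 11 → L
  i=31: L-V = 16 → Q
  i=32: T-Q =  3 → D
  i=33: M-D =  9 → J
  i=34: R-P =  2 → C
  i=35: R-B = 16 → Q
  i=36: T-U = 25 → Z
  i=37: Q-F = 11 → L
  shifts repeat with period 8: DJCQZLLQ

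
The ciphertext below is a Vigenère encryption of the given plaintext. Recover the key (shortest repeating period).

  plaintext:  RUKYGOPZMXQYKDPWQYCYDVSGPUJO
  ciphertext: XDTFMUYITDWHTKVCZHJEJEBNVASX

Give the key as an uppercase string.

GJJHG

  i= 0: X-R =  6 → G
  i= 1: D-U =  9 → J
  i= 2: T-K =  9 → J
  i= 3: F-Y =  7 → H
  i= 4: M-G =  6 → G
  i= 5: U-O =  6 → G
  i= 6: Y-P =  9 → J
  i= 7: I-Z =  9 → J
  i= 8: T-M =  7 → H
  i= 9: D-X =  6 → G
  i=10: W-Q =  6 → G
  i=11: H-Y =  9 → J
  i=12: T-K =  9 → J
  i=13: K-D =  7 → H
  i=14: V-P =  6 → G
  i=15: C-W =  6 → G
  i=16: Z-Q =  9 → J
  i=17: H-Y =  9 → J
  i=18: J-C =  7 → H
  i=19: E-Y =  6 → G
  i=20: J-D =  6 → G
  i=21: E-V =  9 → J
  i=22: B-S =  9 → J
  i=23: N-G =  7 → H
  i=24: V-P =  6 → G
  i=25: A-U =  6 → G
  i=26: S-J =  9 → J
  i=27: X-O =  9 → J
  shifts repeat with period 5: GJJHG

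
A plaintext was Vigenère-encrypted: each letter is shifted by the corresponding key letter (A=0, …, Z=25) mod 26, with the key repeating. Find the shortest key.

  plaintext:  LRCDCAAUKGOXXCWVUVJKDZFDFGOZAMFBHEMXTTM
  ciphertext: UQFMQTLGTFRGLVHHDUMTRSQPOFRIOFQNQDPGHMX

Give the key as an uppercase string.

JZDJOTLM

  i= 0: U-L =  9 → J
  i= 1: Q-R = 25 → Z
  i= 2: F-C =  3 → D
  i= 3: M-D =  9 → J
  i= 4: Q-C = 14 → O
  i= 5: T-A = 19 → T
  i= 6: L-A = 11 → L
  i= 7: G-U = 12 → M
  i= 8: T-K =  9 → J
  i= 9: F-G = 25 → Z
  i=10: R-O =  3 → D
  i=11: G-X =  9 → J
  i=12: L-X = 14 → O
  i=13: V-C = 19 → T
  i=14: H-W = 11 → L
  i=15: H-V = 12 → M
  i=16: D-U =  9 → J
  i=17: U-V = 25 → Z
  i=18: M-J =  3 → D
  i=19: T-K =  9 → J
  i=20: R-D = 14 → O
  i=21: S-Z = 19 → T
  i=22: Q-F = 11 → L
  i=23: P-D = 12 → M
  i=24: O-F =  9 → J
  i=25: F-G = 25 → Z
  i=26: R-O =  3 → D
  i=27: I-Z =  9 → J
  i=28: O-A = 14 → O
  i=29: F-M = 19 → T
  i=30: Q-F = 11 → L
  i=31: N-B = 12 → M
  i=32: Q-H =  9 → J
  i=33: D-E = 25 → Z
  i=34: P-M =  3 → D
  i=35: G-X =  9 → J
  i=36: H-T = 14 → O
  i=37: M-T = 19 → T
  i=38: X-M = 11 → L
  shifts repeat with period 8: JZDJOTLM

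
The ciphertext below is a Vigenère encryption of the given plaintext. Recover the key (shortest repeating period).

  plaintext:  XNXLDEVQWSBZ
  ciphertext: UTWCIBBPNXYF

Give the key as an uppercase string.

  i= 0: U-X = 23 → X
  i= 1: T-N =  6 → G
  i= 2: W-X = 25 → Z
  i= 3: C-L = 17 → R
  i= 4: I-D =  5 → F
  i= 5: B-E = 23 → X
  i= 6: B-V =  6 → G
  i= 7: P-Q = 25 → Z
  i= 8: N-W = 17 → R
  i= 9: X-S =  5 → F
  i=10: Y-B = 23 → X
  i=11: F-Z =  6 → G
  shifts repeat with period 5: XGZRF

XGZRF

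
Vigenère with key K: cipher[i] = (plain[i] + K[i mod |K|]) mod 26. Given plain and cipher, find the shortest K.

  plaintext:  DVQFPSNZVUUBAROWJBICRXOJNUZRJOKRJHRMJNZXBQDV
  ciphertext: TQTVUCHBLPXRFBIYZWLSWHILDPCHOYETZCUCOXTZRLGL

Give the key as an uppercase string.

  i= 0: T-D = 16 → Q
  i= 1: Q-V = 21 → V
  i= 2: T-Q =  3 → D
  i= 3: V-F = 16 → Q
  i= 4: U-P =  5 → F
  i= 5: C-S = 10 → K
  i= 6: H-N = 20 → U
  i= 7: B-Z =  2 → C
  i= 8: L-V = 16 → Q
  i= 9: P-U = 21 → V
  i=10: X-U =  3 → D
  i=11: R-B = 16 → Q
  i=12: F-A =  5 → F
  i=13: B-R = 10 → K
  i=14: I-O = 20 → U
  i=15: Y-W =  2 → C
  i=16: Z-J = 16 → Q
  i=17: W-B = 21 → V
  i=18: L-I =  3 → D
  i=19: S-C = 16 → Q
  i=20: W-R =  5 → F
  i=21: H-X = 10 → K
  i=22: I-O = 20 → U
  i=23: L-J =  2 → C
  i=24: D-N = 16 → Q
  i=25: P-U = 21 → V
  i=26: C-Z =  3 → D
  i=27: H-R = 16 → Q
  i=28: O-J =  5 → F
  i=29: Y-O = 10 → K
  i=30: E-K = 20 → U
  i=31: T-R =  2 → C
  i=32: Z-J = 16 → Q
  i=33: C-H = 21 → V
  i=34: U-R =  3 → D
  i=35: C-M = 16 → Q
  i=36: O-J =  5 → F
  i=37: X-N = 10 → K
  i=38: T-Z = 20 → U
  i=39: Z-X =  2 → C
  i=40: R-B = 16 → Q
  i=41: L-Q = 21 → V
  i=42: G-D =  3 → D
  i=43: L-V = 16 → Q
  shifts repeat with period 8: QVDQFKUC

QVDQFKUC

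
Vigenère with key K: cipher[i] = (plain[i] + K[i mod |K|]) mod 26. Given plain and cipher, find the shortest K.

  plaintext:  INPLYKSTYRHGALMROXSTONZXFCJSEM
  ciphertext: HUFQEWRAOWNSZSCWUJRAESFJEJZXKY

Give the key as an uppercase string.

  i= 0: H-I = 25 → Z
  i= 1: U-N =  7 → H
  i= 2: F-P = 16 → Q
  i= 3: Q-L =  5 → F
  i= 4: E-Y =  6 → G
  i= 5: W-K = 12 → M
  i= 6: R-S = 25 → Z
  i= 7: A-T =  7 → H
  i= 8: O-Y = 16 → Q
  i= 9: W-R =  5 → F
  i=10: N-H =  6 → G
  i=11: S-G = 12 → M
  i=12: Z-A = 25 → Z
  i=13: S-L =  7 → H
  i=14: C-M = 16 → Q
  i=15: W-R =  5 → F
  i=16: U-O =  6 → G
  i=17: J-X = 12 → M
  i=18: R-S = 25 → Z
  i=19: A-T =  7 → H
  i=20: E-O = 16 → Q
  i=21: S-N =  5 → F
  i=22: F-Z =  6 → G
  i=23: J-X = 12 → M
  i=24: E-F = 25 → Z
  i=25: J-C =  7 → H
  i=26: Z-J = 16 → Q
  i=27: X-S =  5 → F
  i=28: K-E =  6 → G
  i=29: Y-M = 12 → M
  shifts repeat with period 6: ZHQFGM

ZHQFGM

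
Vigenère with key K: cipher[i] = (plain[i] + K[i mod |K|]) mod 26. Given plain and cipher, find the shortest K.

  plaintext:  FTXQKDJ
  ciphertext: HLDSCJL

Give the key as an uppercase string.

CSG

  i= 0: H-F =  2 → C
  i= 1: L-T = 18 → S
  i= 2: D-X =  6 → G
  i= 3: S-Q =  2 → C
  i= 4: C-K = 18 → S
  i= 5: J-D =  6 → G
  i= 6: L-J =  2 → C
  shifts repeat with period 3: CSG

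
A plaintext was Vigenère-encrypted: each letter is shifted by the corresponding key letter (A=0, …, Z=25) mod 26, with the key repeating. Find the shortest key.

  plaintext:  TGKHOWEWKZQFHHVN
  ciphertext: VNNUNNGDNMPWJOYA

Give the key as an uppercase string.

  i= 0: V-T =  2 → C
  i= 1: N-G =  7 → H
  i= 2: N-K =  3 → D
  i= 3: U-H = 13 → N
  i= 4: N-O = 25 → Z
  i= 5: N-W = 17 → R
  i= 6: G-E =  2 → C
  i= 7: D-W =  7 → H
  i= 8: N-K =  3 → D
  i= 9: M-Z = 13 → N
  i=10: P-Q = 25 → Z
  i=11: W-F = 17 → R
  i=12: J-H =  2 → C
  i=13: O-H =  7 → H
  i=14: Y-V =  3 → D
  i=15: A-N = 13 → N
  shifts repeat with period 6: CHDNZR

CHDNZR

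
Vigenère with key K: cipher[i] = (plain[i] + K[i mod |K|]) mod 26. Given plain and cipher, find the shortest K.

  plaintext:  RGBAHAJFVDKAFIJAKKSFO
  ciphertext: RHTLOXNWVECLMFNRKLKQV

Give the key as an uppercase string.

  i= 0: R-R =  0 → A
  i= 1: H-G =  1 → B
  i= 2: T-B = 18 → S
  i= 3: L-A = 11 → L
  i= 4: O-H =  7 → H
  i= 5: X-A = 23 → X
  i= 6: N-J =  4 → E
  i= 7: W-F = 17 → R
  i= 8: V-V =  0 → A
  i= 9: E-D =  1 → B
  i=10: C-K = 18 → S
  i=11: L-A = 11 → L
  i=12: M-F =  7 → H
  i=13: F-I = 23 → X
  i=14: N-J =  4 → E
  i=15: R-A = 17 → R
  i=16: K-K =  0 → A
  i=17: L-K =  1 → B
  i=18: K-S = 18 → S
  i=19: Q-F = 11 → L
  i=20: V-O =  7 → H
  shifts repeat with period 8: ABSLHXER

ABSLHXER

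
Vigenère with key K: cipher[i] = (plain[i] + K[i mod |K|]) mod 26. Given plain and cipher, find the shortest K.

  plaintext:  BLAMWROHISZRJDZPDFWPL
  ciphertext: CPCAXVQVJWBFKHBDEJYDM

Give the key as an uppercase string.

  i= 0: C-B =  1 → B
  i= 1: P-L =  4 → E
  i= 2: C-A =  2 → C
  i= 3: A-M = 14 → O
  i= 4: X-W =  1 → B
  i= 5: V-R =  4 → E
  i= 6: Q-O =  2 → C
  i= 7: V-H = 14 → O
  i= 8: J-I =  1 → B
  i= 9: W-S =  4 → E
  i=10: B-Z =  2 → C
  i=11: F-R = 14 → O
  i=12: K-J =  1 → B
  i=13: H-D =  4 → E
  i=14: B-Z =  2 → C
  i=15: D-P = 14 → O
  i=16: E-D =  1 → B
  i=17: J-F =  4 → E
  i=18: Y-W =  2 → C
  i=19: D-P = 14 → O
  i=20: M-L =  1 → B
  shifts repeat with period 4: BECO

BECO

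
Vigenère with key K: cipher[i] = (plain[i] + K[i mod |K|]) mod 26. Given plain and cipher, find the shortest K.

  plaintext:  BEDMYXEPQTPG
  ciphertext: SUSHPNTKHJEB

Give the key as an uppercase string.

  i= 0: S-B = 17 → R
  i= 1: U-E = 16 → Q
  i= 2: S-D = 15 → P
  i= 3: H-M = 21 → V
  i= 4: P-Y = 17 → R
  i= 5: N-X = 16 → Q
  i= 6: T-E = 15 → P
  i= 7: K-P = 21 → V
  i= 8: H-Q = 17 → R
  i= 9: J-T = 16 → Q
  i=10: E-P = 15 → P
  i=11: B-G = 21 → V
  shifts repeat with period 4: RQPV

RQPV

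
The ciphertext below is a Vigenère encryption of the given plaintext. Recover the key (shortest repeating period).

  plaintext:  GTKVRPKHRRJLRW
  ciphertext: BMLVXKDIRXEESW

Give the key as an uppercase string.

  i= 0: B-G = 21 → V
  i= 1: M-T = 19 → T
  i= 2: L-K =  1 → B
  i= 3: V-V =  0 → A
  i= 4: X-R =  6 → G
  i= 5: K-P = 21 → V
  i= 6: D-K = 19 → T
  i= 7: I-H =  1 → B
  i= 8: R-R =  0 → A
  i= 9: X-R =  6 → G
  i=10: E-J = 21 → V
  i=11: E-L = 19 → T
  i=12: S-R =  1 → B
  i=13: W-W =  0 → A
  shifts repeat with period 5: VTBAG

VTBAG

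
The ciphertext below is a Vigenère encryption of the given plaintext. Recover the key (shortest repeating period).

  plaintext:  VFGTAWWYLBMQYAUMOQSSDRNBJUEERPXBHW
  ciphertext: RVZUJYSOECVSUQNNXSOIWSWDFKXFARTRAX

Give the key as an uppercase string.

  i= 0: R-V = 22 → W
  i= 1: V-F = 16 → Q
  i= 2: Z-G = 19 → T
  i= 3: U-T =  1 → B
  i= 4: J-A =  9 → J
  i= 5: Y-W =  2 → C
  i= 6: S-W = 22 → W
  i= 7: O-Y = 16 → Q
  i= 8: E-L = 19 → T
  i= 9: C-B =  1 → B
  i=10: V-M =  9 → J
  i=11: S-Q =  2 → C
  i=12: U-Y = 22 → W
  i=13: Q-A = 16 → Q
  i=14: N-U = 19 → T
  i=15: N-M =  1 → B
  i=16: X-O =  9 → J
  i=17: S-Q =  2 → C
  i=18: O-S = 22 → W
  i=19: I-S = 16 → Q
  i=20: W-D = 19 → T
  i=21: S-R =  1 → B
  i=22: W-N =  9 → J
  i=23: D-B =  2 → C
  i=24: F-J = 22 → W
  i=25: K-U = 16 → Q
  i=26: X-E = 19 → T
  i=27: F-E =  1 → B
  i=28: A-R =  9 → J
  i=29: R-P =  2 → C
  i=30: T-X = 22 → W
  i=31: R-B = 16 → Q
  i=32: A-H = 19 → T
  i=33: X-W =  1 → B
  shifts repeat with period 6: WQTBJC

WQTBJC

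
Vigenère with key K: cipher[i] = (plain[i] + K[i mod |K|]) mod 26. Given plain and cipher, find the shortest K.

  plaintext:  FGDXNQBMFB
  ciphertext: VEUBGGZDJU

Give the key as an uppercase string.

QYRET

  i= 0: V-F = 16 → Q
  i= 1: E-G = 24 → Y
  i= 2: U-D = 17 → R
  i= 3: B-X =  4 → E
  i= 4: G-N = 19 → T
  i= 5: G-Q = 16 → Q
  i= 6: Z-B = 24 → Y
  i= 7: D-M = 17 → R
  i= 8: J-F =  4 → E
  i= 9: U-B = 19 → T
  shifts repeat with period 5: QYRET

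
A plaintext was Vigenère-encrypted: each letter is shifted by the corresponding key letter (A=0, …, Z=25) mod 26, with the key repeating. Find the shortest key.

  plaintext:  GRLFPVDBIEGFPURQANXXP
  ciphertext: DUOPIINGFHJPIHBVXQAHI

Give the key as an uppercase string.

  i= 0: D-G = 23 → X
  i= 1: U-R =  3 → D
  i= 2: O-L =  3 → D
  i= 3: P-F = 10 → K
  i= 4: I-P = 19 → T
  i= 5: I-V = 13 → N
  i= 6: N-D = 10 → K
  i= 7: G-B =  5 → F
  i= 8: F-I = 23 → X
  i= 9: H-E =  3 → D
  i=10: J-G =  3 → D
  i=11: P-F = 10 → K
  i=12: I-P = 19 → T
  i=13: H-U = 13 → N
  i=14: B-R = 10 → K
  i=15: V-Q =  5 → F
  i=16: X-A = 23 → X
  i=17: Q-N =  3 → D
  i=18: A-X =  3 → D
  i=19: H-X = 10 → K
  i=20: I-P = 19 → T
  shifts repeat with period 8: XDDKTNKF

XDDKTNKF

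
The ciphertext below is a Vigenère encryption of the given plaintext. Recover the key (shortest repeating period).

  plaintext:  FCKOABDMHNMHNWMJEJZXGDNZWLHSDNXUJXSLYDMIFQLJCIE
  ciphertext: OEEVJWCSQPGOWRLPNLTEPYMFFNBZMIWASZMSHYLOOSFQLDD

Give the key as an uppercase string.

JCUHJVZG

  i= 0: O-F =  9 → J
  i= 1: E-C =  2 → C
  i= 2: E-K = 20 → U
  i= 3: V-O =  7 → H
  i= 4: J-A =  9 → J
  i= 5: W-B = 21 → V
  i= 6: C-D = 25 → Z
  i= 7: S-M =  6 → G
  i= 8: Q-H =  9 → J
  i= 9: P-N =  2 → C
  i=10: G-M = 20 → U
  i=11: O-H =  7 → H
  i=12: W-N =  9 → J
  i=13: R-W = 21 → V
  i=14: L-M = 25 → Z
  i=15: P-J =  6 → G
  i=16: N-E =  9 → J
  i=17: L-J =  2 → C
  i=18: T-Z = 20 → U
  i=19: E-X =  7 → H
  i=20: P-G =  9 → J
  i=21: Y-D = 21 → V
  i=22: M-N = 25 → Z
  i=23: F-Z =  6 → G
  i=24: F-W =  9 → J
  i=25: N-L =  2 → C
  i=26: B-H = 20 → U
  i=27: Z-S =  7 → H
  i=28: M-D =  9 → J
  i=29: I-N = 21 → V
  i=30: W-X = 25 → Z
  i=31: A-U =  6 → G
  i=32: S-J =  9 → J
  i=33: Z-X =  2 → C
  i=34: M-S = 20 → U
  i=35: S-L =  7 → H
  i=36: H-Y =  9 → J
  i=37: Y-D = 21 → V
  i=38: L-M = 25 → Z
  i=39: O-I =  6 → G
  i=40: O-F =  9 → J
  i=41: S-Q =  2 → C
  i=42: F-L = 20 → U
  i=43: Q-J =  7 → H
  i=44: L-C =  9 → J
  i=45: D-I = 21 → V
  i=46: D-E = 25 → Z
  shifts repeat with period 8: JCUHJVZG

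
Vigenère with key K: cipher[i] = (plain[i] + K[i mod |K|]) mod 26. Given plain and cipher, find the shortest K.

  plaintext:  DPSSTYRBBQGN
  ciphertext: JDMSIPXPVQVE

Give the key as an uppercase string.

GOUAPR

  i= 0: J-D =  6 → G
  i= 1: D-P = 14 → O
  i= 2: M-S = 20 → U
  i= 3: S-S =  0 → A
  i= 4: I-T = 15 → P
  i= 5: P-Y = 17 → R
  i= 6: X-R =  6 → G
  i= 7: P-B = 14 → O
  i= 8: V-B = 20 → U
  i= 9: Q-Q =  0 → A
  i=10: V-G = 15 → P
  i=11: E-N = 17 → R
  shifts repeat with period 6: GOUAPR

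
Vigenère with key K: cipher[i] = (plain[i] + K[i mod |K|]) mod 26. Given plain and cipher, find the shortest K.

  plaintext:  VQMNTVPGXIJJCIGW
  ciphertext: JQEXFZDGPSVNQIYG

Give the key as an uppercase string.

OASKME

  i= 0: J-V = 14 → O
  i= 1: Q-Q =  0 → A
  i= 2: E-M = 18 → S
  i= 3: X-N = 10 → K
  i= 4: F-T = 12 → M
  i= 5: Z-V =  4 → E
  i= 6: D-P = 14 → O
  i= 7: G-G =  0 → A
  i= 8: P-X = 18 → S
  i= 9: S-I = 10 → K
  i=10: V-J = 12 → M
  i=11: N-J =  4 → E
  i=12: Q-C = 14 → O
  i=13: I-I =  0 → A
  i=14: Y-G = 18 → S
  i=15: G-W = 10 → K
  shifts repeat with period 6: OASKME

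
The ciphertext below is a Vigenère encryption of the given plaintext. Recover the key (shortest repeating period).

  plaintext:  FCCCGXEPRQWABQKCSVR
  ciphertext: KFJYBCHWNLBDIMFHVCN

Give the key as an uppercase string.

  i= 0: K-F =  5 → F
  i= 1: F-C =  3 → D
  i= 2: J-C =  7 → H
  i= 3: Y-C = 22 → W
  i= 4: B-G = 21 → V
  i= 5: C-X =  5 → F
  i= 6: H-E =  3 → D
  i= 7: W-P =  7 → H
  i= 8: N-R = 22 → W
  i= 9: L-Q = 21 → V
  i=10: B-W =  5 → F
  i=11: D-A =  3 → D
  i=12: I-B =  7 → H
  i=13: M-Q = 22 → W
  i=14: F-K = 21 → V
  i=15: H-C =  5 → F
  i=16: V-S =  3 → D
  i=17: C-V =  7 → H
  i=18: N-R = 22 → W
  shifts repeat with period 5: FDHWV

FDHWV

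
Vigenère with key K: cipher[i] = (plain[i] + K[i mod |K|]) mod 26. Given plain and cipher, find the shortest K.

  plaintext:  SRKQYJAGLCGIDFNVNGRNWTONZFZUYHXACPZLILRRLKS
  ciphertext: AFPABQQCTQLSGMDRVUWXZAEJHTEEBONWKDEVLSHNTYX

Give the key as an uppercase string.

IOFKDHQW

  i= 0: A-S =  8 → I
  i= 1: F-R = 14 → O
  i= 2: P-K =  5 → F
  i= 3: A-Q = 10 → K
  i= 4: B-Y =  3 → D
  i= 5: Q-J =  7 → H
  i= 6: Q-A = 16 → Q
  i= 7: C-G = 22 → W
  i= 8: T-L =  8 → I
  i= 9: Q-C = 14 → O
  i=10: L-G =  5 → F
  i=11: S-I = 10 → K
  i=12: G-D =  3 → D
  i=13: M-F =  7 → H
  i=14: D-N = 16 → Q
  i=15: R-V = 22 → W
  i=16: V-N =  8 → I
  i=17: U-G = 14 → O
  i=18: W-R =  5 → F
  i=19: X-N = 10 → K
  i=20: Z-W =  3 → D
  i=21: A-T =  7 → H
  i=22: E-O = 16 → Q
  i=23: J-N = 22 → W
  i=24: H-Z =  8 → I
  i=25: T-F = 14 → O
  i=26: E-Z =  5 → F
  i=27: E-U = 10 → K
  i=28: B-Y =  3 → D
  i=29: O-H =  7 → H
  i=30: N-X = 16 → Q
  i=31: W-A = 22 → W
  i=32: K-C =  8 → I
  i=33: D-P = 14 → O
  i=34: E-Z =  5 → F
  i=35: V-L = 10 → K
  i=36: L-I =  3 → D
  i=37: S-L =  7 → H
  i=38: H-R = 16 → Q
  i=39: N-R = 22 → W
  i=40: T-L =  8 → I
  i=41: Y-K = 14 → O
  i=42: X-S =  5 → F
  shifts repeat with period 8: IOFKDHQW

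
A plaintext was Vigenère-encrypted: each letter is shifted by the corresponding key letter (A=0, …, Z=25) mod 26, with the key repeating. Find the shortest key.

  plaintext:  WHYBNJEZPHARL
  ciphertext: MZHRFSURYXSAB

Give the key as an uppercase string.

QSJ

  i= 0: M-W = 16 → Q
  i= 1: Z-H = 18 → S
  i= 2: H-Y =  9 → J
  i= 3: R-B = 16 → Q
  i= 4: F-N = 18 → S
  i= 5: S-J =  9 → J
  i= 6: U-E = 16 → Q
  i= 7: R-Z = 18 → S
  i= 8: Y-P =  9 → J
  i= 9: X-H = 16 → Q
  i=10: S-A = 18 → S
  i=11: A-R =  9 → J
  i=12: B-L = 16 → Q
  shifts repeat with period 3: QSJ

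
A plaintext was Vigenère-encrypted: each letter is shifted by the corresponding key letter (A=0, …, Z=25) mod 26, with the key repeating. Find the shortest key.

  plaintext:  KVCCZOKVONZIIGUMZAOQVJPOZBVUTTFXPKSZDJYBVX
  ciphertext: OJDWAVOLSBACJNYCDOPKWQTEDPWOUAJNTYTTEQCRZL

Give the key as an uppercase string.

  i= 0: O-K =  4 → E
  i= 1: J-V = 14 → O
  i= 2: D-C =  1 → B
  i= 3: W-C = 20 → U
  i= 4: A-Z =  1 → B
  i= 5: V-O =  7 → H
  i= 6: O-K =  4 → E
  i= 7: L-V = 16 → Q
  i= 8: S-O =  4 → E
  i= 9: B-N = 14 → O
  i=10: A-Z =  1 → B
  i=11: C-I = 20 → U
  i=12: J-I =  1 → B
  i=13: N-G =  7 → H
  i=14: Y-U =  4 → E
  i=15: C-M = 16 → Q
  i=16: D-Z =  4 → E
  i=17: O-A = 14 → O
  i=18: P-O =  1 → B
  i=19: K-Q = 20 → U
  i=20: W-V =  1 → B
  i=21: Q-J =  7 → H
  i=22: T-P =  4 → E
  i=23: E-O = 16 → Q
  i=24: D-Z =  4 → E
  i=25: P-B = 14 → O
  i=26: W-V =  1 → B
  i=27: O-U = 20 → U
  i=28: U-T =  1 → B
  i=29: A-T =  7 → H
  i=30: J-F =  4 → E
  i=31: N-X = 16 → Q
  i=32: T-P =  4 → E
  i=33: Y-K = 14 → O
  i=34: T-S =  1 → B
  i=35: T-Z = 20 → U
  i=36: E-D =  1 → B
  i=37: Q-J =  7 → H
  i=38: C-Y =  4 → E
  i=39: R-B = 16 → Q
  i=40: Z-V =  4 → E
  i=41: L-X = 14 → O
  shifts repeat with period 8: EOBUBHEQ

EOBUBHEQ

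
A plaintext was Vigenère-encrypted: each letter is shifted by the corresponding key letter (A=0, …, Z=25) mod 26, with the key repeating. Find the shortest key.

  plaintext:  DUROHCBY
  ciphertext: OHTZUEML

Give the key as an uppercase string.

  i= 0: O-D = 11 → L
  i= 1: H-U = 13 → N
  i= 2: T-R =  2 → C
  i= 3: Z-O = 11 → L
  i= 4: U-H = 13 → N
  i= 5: E-C =  2 → C
  i= 6: M-B = 11 → L
  i= 7: L-Y = 13 → N
  shifts repeat with period 3: LNC

LNC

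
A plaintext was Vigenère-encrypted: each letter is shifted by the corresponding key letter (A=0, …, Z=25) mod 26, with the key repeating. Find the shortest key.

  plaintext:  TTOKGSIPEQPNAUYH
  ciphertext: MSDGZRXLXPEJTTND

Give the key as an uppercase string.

TZPW

  i= 0: M-T = 19 → T
  i= 1: S-T = 25 → Z
  i= 2: D-O = 15 → P
  i= 3: G-K = 22 → W
  i= 4: Z-G = 19 → T
  i= 5: R-S = 25 → Z
  i= 6: X-I = 15 → P
  i= 7: L-P = 22 → W
  i= 8: X-E = 19 → T
  i= 9: P-Q = 25 → Z
  i=10: E-P = 15 → P
  i=11: J-N = 22 → W
  i=12: T-A = 19 → T
  i=13: T-U = 25 → Z
  i=14: N-Y = 15 → P
  i=15: D-H = 22 → W
  shifts repeat with period 4: TZPW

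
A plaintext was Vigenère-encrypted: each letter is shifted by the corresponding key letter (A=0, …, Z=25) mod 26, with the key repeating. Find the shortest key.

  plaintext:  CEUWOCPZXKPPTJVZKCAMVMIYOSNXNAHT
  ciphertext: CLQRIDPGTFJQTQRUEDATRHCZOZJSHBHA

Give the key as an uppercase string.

AHWVUB

  i= 0: C-C =  0 → A
  i= 1: L-E =  7 → H
  i= 2: Q-U = 22 → W
  i= 3: R-W = 21 → V
  i= 4: I-O = 20 → U
  i= 5: D-C =  1 → B
  i= 6: P-P =  0 → A
  i= 7: G-Z =  7 → H
  i= 8: T-X = 22 → W
  i= 9: F-K = 21 → V
  i=10: J-P = 20 → U
  i=11: Q-P =  1 → B
  i=12: T-T =  0 → A
  i=13: Q-J =  7 → H
  i=14: R-V = 22 → W
  i=15: U-Z = 21 → V
  i=16: E-K = 20 → U
  i=17: D-C =  1 → B
  i=18: A-A =  0 → A
  i=19: T-M =  7 → H
  i=20: R-V = 22 → W
  i=21: H-M = 21 → V
  i=22: C-I = 20 → U
  i=23: Z-Y =  1 → B
  i=24: O-O =  0 → A
  i=25: Z-S =  7 → H
  i=26: J-N = 22 → W
  i=27: S-X = 21 → V
  i=28: H-N = 20 → U
  i=29: B-A =  1 → B
  i=30: H-H =  0 → A
  i=31: A-T =  7 → H
  shifts repeat with period 6: AHWVUB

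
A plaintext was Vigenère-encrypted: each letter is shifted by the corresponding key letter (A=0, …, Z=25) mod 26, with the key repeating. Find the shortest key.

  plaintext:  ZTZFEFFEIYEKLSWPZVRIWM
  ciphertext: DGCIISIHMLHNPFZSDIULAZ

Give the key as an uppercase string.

ENDD

  i= 0: D-Z =  4 → E
  i= 1: G-T = 13 → N
  i= 2: C-Z =  3 → D
  i= 3: I-F =  3 → D
  i= 4: I-E =  4 → E
  i= 5: S-F = 13 → N
  i= 6: I-F =  3 → D
  i= 7: H-E =  3 → D
  i= 8: M-I =  4 → E
  i= 9: L-Y = 13 → N
  i=10: H-E =  3 → D
  i=11: N-K =  3 → D
  i=12: P-L =  4 → E
  i=13: F-S = 13 → N
  i=14: Z-W =  3 → D
  i=15: S-P =  3 → D
  i=16: D-Z =  4 → E
  i=17: I-V = 13 → N
  i=18: U-R =  3 → D
  i=19: L-I =  3 → D
  i=20: A-W =  4 → E
  i=21: Z-M = 13 → N
  shifts repeat with period 4: ENDD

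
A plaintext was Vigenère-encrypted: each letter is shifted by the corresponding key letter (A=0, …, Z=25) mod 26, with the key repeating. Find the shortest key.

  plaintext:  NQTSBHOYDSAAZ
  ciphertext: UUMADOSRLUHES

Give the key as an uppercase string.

HETIC

  i= 0: U-N =  7 → H
  i= 1: U-Q =  4 → E
  i= 2: M-T = 19 → T
  i= 3: A-S =  8 → I
  i= 4: D-B =  2 → C
  i= 5: O-H =  7 → H
  i= 6: S-O =  4 → E
  i= 7: R-Y = 19 → T
  i= 8: L-D =  8 → I
  i= 9: U-S =  2 → C
  i=10: H-A =  7 → H
  i=11: E-A =  4 → E
  i=12: S-Z = 19 → T
  shifts repeat with period 5: HETIC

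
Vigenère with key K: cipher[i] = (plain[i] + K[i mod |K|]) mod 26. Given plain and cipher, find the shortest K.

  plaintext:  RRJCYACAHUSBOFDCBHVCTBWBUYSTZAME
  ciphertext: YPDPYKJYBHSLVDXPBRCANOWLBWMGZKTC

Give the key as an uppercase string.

HYUNAK

  i= 0: Y-R =  7 → H
  i= 1: P-R = 24 → Y
  i= 2: D-J = 20 → U
  i= 3: P-C = 13 → N
  i= 4: Y-Y =  0 → A
  i= 5: K-A = 10 → K
  i= 6: J-C =  7 → H
  i= 7: Y-A = 24 → Y
  i= 8: B-H = 20 → U
  i= 9: H-U = 13 → N
  i=10: S-S =  0 → A
  i=11: L-B = 10 → K
  i=12: V-O =  7 → H
  i=13: D-F = 24 → Y
  i=14: X-D = 20 → U
  i=15: P-C = 13 → N
  i=16: B-B =  0 → A
  i=17: R-H = 10 → K
  i=18: C-V =  7 → H
  i=19: A-C = 24 → Y
  i=20: N-T = 20 → U
  i=21: O-B = 13 → N
  i=22: W-W =  0 → A
  i=23: L-B = 10 → K
  i=24: B-U =  7 → H
  i=25: W-Y = 24 → Y
  i=26: M-S = 20 → U
  i=27: G-T = 13 → N
  i=28: Z-Z =  0 → A
  i=29: K-A = 10 → K
  i=30: T-M =  7 → H
  i=31: C-E = 24 → Y
  shifts repeat with period 6: HYUNAK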